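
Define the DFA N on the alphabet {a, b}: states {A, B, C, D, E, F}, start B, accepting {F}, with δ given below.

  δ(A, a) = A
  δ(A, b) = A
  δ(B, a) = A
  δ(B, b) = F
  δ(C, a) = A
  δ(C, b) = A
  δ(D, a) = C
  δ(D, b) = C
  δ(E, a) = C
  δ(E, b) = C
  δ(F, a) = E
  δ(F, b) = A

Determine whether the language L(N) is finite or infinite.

The useful states (reachable from B and able to reach an accepting state) are {B, F}.
Restricted to these states the transition graph has no cycle, so every accepting path has bounded length and L is finite.

finite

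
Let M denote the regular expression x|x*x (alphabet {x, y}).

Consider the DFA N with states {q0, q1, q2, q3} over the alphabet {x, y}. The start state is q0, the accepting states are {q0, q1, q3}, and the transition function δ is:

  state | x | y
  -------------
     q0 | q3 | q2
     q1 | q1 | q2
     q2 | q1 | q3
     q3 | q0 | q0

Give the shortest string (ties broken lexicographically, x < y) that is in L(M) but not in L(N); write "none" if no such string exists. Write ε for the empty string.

none

Converting the expression M to a DFA (subset construction, then merging equivalent states) gives the minimal DFA with states {m0, m1, m2}, start state m0, accepting states {m1} and transitions m0: x→m1, y→m2; m1: x→m1, y→m2; m2: x→m2, y→m2.
Exploring the product automaton M × N from the start pair (m0, q0), following both machines on each input symbol, reaches 7 state pairs: (m0, q0), (m1, q3), (m2, q2), (m1, q0), (m2, q0), (m2, q1), (m2, q3).
M accepts in {m1} and N accepts in {q0, q1, q3}. The reachable pairs whose M-component is accepting are (m1, q3), (m1, q0); in each of them the N-component is accepting too, so the product for L(M) \ L(N) (M-component accepting, N-component rejecting) has no reachable accepting pair and the difference is empty.
So every string accepted by M is also accepted by N: L(M) \ L(N) = ∅ and there is no such string.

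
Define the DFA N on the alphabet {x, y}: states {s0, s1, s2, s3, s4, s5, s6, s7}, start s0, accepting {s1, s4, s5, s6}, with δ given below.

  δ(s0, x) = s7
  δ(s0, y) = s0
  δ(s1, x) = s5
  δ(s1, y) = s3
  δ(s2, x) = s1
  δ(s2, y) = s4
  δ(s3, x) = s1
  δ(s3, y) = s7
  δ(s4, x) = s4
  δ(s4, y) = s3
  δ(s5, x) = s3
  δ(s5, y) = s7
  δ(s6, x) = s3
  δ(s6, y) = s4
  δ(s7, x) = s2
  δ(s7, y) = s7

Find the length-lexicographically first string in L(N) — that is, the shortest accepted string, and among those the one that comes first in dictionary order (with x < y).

xxx

A breadth-first search from s0 reaches an accepting state first via the path s0 → s7 → s2 → s1 on input xxx.
No string of length < 3 is accepted (BFS exhausts all shorter strings without reaching an accepting state), and xxx is the lexicographically least accepting string of length 3.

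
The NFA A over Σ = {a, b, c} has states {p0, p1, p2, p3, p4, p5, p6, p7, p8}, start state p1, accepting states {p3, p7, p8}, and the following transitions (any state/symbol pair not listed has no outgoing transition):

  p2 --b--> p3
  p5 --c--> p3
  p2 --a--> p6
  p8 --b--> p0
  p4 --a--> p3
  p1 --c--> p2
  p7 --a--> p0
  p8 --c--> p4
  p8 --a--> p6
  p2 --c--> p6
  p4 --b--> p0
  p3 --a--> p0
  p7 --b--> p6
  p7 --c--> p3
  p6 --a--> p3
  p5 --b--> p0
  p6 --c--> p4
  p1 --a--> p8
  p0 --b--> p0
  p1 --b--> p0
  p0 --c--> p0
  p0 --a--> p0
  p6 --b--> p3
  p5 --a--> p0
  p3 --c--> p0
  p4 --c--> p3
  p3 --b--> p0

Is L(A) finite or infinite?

The useful states (reachable from p1 and able to reach an accepting state) are {p1, p2, p3, p4, p6, p8}.
Restricted to these states the transition graph has no cycle, so every accepting path has bounded length and L is finite.

finite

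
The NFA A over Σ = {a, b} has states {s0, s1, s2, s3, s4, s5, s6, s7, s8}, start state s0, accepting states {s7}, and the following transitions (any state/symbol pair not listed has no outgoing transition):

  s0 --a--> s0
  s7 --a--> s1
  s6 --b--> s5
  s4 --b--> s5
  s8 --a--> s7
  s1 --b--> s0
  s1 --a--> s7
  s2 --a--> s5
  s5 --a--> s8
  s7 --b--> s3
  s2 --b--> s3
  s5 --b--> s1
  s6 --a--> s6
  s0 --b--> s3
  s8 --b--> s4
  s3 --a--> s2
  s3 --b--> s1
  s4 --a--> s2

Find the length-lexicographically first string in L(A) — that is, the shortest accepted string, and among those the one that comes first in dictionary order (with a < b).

bba

A breadth-first search from s0 reaches an accepting state first via the path s0 → s3 → s1 → s7 on input bba.
No string of length < 3 is accepted (BFS exhausts all shorter strings without reaching an accepting state), and bba is the lexicographically least accepting string of length 3.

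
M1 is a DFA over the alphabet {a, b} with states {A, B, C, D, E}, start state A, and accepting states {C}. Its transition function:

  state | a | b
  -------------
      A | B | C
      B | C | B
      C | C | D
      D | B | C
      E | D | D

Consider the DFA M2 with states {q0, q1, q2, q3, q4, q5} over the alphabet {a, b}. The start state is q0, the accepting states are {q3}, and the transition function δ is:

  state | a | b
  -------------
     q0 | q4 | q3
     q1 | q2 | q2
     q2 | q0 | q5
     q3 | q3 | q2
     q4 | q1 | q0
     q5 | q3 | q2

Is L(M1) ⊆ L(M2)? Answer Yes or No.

No

The string aa is in L(M1) but not in L(M2).
So L(M1) ⊄ L(M2).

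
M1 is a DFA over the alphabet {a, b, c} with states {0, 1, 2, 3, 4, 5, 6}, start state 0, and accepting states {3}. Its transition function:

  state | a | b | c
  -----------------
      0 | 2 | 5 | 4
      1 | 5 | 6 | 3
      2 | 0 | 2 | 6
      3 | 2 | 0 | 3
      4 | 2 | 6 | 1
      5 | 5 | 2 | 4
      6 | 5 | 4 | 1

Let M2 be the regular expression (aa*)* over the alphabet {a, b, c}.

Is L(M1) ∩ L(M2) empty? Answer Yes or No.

Yes

Converting the expression M2 to a DFA (subset construction, then merging equivalent states) gives the minimal DFA with states {r0, r1}, start state r0, accepting states {r0} and transitions r0: a→r0, b→r1, c→r1; r1: a→r1, b→r1, c→r1.
Exploring the product automaton M1 × M2 from the start pair (0, r0), following both machines on each input symbol, reaches 9 state pairs: (0, r0), (2, r0), (5, r1), (4, r1), (2, r1), (6, r1), (1, r1), (0, r1), (3, r1).
M1 accepts in {3} and M2 accepts in {r0}; no reachable pair has both components accepting, so no string drives both machines to acceptance simultaneously and L(M1) ∩ L(M2) = ∅.
So no string is accepted by both, and the intersection is empty.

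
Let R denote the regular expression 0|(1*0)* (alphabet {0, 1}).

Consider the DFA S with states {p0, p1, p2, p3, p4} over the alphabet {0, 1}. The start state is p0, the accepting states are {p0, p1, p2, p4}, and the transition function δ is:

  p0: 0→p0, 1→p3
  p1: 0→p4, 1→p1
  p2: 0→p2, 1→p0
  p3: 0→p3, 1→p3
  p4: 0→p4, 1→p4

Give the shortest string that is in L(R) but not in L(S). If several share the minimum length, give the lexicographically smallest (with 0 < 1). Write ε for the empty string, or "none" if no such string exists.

10

The string 10 is accepted by R but not by S.
No shorter string lies in the difference, and 10 is the lexicographically first length-2 string in L(R) \ L(S).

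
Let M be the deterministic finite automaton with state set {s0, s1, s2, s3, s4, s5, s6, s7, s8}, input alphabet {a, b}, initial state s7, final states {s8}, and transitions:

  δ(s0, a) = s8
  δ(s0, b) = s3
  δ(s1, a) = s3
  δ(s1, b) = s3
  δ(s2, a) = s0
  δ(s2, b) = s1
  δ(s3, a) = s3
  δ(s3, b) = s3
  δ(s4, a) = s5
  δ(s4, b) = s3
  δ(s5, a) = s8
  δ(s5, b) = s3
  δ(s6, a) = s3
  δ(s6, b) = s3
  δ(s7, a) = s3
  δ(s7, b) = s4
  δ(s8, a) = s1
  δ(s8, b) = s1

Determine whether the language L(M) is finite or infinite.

The useful states (reachable from s7 and able to reach an accepting state) are {s4, s5, s7, s8}.
Restricted to these states the transition graph has no cycle, so every accepting path has bounded length and L is finite.

finite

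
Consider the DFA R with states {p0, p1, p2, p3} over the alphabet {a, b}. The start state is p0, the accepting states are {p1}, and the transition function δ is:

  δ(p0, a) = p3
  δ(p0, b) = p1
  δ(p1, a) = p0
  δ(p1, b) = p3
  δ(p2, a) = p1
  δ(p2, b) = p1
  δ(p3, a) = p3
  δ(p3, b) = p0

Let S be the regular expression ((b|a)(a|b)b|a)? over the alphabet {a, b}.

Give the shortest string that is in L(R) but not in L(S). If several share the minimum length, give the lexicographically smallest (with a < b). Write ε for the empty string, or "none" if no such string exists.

The string b is accepted by R but not by S.
No shorter string lies in the difference, and b is the lexicographically first length-1 string in L(R) \ L(S).

b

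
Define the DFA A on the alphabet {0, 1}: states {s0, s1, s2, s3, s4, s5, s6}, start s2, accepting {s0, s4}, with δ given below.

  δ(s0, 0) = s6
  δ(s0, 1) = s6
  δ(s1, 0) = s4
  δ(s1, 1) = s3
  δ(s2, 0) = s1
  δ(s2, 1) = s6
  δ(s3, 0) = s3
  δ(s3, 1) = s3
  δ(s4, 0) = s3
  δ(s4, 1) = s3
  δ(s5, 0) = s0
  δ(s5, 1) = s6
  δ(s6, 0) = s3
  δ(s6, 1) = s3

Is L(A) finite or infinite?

finite

The useful states (reachable from s2 and able to reach an accepting state) are {s1, s2, s4}.
Restricted to these states the transition graph has no cycle, so every accepting path has bounded length and L is finite.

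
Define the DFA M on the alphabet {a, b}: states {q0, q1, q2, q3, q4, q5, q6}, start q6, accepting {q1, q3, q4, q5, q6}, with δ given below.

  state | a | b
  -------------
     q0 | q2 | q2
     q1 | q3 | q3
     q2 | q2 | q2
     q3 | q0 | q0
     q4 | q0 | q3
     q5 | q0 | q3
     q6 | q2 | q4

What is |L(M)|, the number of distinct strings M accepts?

3

The useful subgraph on states {q3, q4, q6} is acyclic, so L(M) is finite; the longest accepting path visits 3 useful states, giving maximum string length 2.
Counting accepting paths from q6 by length: 1 of length 0, 1 of length 1, 1 of length 2. Total 3.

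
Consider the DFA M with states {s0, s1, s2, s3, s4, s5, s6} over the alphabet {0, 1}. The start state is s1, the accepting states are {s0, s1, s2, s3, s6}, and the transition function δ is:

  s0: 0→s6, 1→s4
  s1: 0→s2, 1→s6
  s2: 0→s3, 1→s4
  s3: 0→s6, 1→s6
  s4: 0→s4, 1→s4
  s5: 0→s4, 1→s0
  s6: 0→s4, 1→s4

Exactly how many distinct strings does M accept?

6

The useful subgraph on states {s1, s2, s3, s6} is acyclic, so L(M) is finite; the longest accepting path visits 4 useful states, giving maximum string length 3.
Counting accepting paths from s1 by length: 1 of length 0, 2 of length 1, 1 of length 2, 2 of length 3. Total 6.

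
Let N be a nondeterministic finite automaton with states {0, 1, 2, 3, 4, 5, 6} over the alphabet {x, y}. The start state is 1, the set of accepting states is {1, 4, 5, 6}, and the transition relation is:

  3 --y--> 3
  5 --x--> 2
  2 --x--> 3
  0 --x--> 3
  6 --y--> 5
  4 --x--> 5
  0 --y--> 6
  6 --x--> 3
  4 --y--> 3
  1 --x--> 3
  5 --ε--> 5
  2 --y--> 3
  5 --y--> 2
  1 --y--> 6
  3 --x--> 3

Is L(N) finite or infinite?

finite

The useful states (reachable from 1 and able to reach an accepting state) are {1, 5, 6}.
Restricted to these states the transition graph has no cycle, so every accepting path has bounded length and L is finite.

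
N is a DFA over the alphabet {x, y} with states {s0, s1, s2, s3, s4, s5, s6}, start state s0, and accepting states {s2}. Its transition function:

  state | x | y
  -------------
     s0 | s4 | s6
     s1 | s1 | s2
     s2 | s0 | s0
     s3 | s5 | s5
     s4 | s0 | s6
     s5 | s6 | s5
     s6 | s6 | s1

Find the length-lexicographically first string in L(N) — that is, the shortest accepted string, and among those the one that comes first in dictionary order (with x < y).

yyy

A breadth-first search from s0 reaches an accepting state first via the path s0 → s6 → s1 → s2 on input yyy.
No string of length < 3 is accepted (BFS exhausts all shorter strings without reaching an accepting state), and yyy is the lexicographically least accepting string of length 3.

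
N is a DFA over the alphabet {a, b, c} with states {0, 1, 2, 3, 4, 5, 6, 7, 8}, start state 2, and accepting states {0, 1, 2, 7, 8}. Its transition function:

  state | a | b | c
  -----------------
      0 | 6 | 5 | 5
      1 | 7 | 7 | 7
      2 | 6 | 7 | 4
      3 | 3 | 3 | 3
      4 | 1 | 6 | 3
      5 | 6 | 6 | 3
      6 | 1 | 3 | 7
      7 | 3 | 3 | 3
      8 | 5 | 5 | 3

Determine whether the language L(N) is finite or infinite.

finite

The useful states (reachable from 2 and able to reach an accepting state) are {1, 2, 4, 6, 7}.
Restricted to these states the transition graph has no cycle, so every accepting path has bounded length and L is finite.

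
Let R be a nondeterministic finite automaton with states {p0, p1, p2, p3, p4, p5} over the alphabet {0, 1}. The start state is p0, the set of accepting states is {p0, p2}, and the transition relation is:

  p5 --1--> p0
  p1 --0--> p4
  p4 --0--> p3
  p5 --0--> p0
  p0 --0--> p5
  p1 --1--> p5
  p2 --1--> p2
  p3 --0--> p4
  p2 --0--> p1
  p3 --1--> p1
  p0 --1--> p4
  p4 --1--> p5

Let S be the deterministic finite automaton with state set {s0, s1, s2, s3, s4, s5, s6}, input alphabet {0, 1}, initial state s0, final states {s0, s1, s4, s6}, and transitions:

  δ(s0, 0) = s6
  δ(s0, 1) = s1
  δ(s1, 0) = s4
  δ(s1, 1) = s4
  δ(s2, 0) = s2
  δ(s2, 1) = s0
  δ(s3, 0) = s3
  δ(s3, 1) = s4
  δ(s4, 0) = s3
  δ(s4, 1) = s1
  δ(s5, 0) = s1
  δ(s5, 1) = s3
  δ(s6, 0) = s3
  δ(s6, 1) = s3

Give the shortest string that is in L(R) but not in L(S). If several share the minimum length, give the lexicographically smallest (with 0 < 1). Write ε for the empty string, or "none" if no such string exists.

The string 00 is accepted by R but not by S.
No shorter string lies in the difference, and 00 is the lexicographically first length-2 string in L(R) \ L(S).

00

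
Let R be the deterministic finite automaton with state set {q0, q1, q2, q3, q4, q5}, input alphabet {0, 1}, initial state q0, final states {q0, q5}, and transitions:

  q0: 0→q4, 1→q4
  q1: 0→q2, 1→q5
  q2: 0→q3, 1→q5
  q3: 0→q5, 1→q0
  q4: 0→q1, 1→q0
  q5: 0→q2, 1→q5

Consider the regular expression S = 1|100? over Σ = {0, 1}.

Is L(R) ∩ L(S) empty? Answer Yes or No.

Yes

Converting the expression S to a DFA (subset construction, then merging equivalent states) gives the minimal DFA with states {s0, s1, s2, s3, s4}, start state s0, accepting states {s2, s3, s4} and transitions s0: 0→s1, 1→s2; s1: 0→s1, 1→s1; s2: 0→s3, 1→s1; s3: 0→s4, 1→s1; s4: 0→s1, 1→s1.
Exploring the product automaton R × S from the start pair (q0, s0), following both machines on each input symbol, reaches 10 state pairs: (q0, s0), (q4, s1), (q4, s2), (q1, s1), (q0, s1), (q1, s3), (q2, s1), (q5, s1), (q2, s4), (q3, s1).
R accepts in {q0, q5} and S accepts in {s2, s3, s4}; no reachable pair has both components accepting, so no string drives both machines to acceptance simultaneously and L(R) ∩ L(S) = ∅.
So no string is accepted by both, and the intersection is empty.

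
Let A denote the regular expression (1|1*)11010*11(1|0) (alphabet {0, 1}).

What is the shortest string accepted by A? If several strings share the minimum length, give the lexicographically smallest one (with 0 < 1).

1101110

By inspection of the expression, no string of length less than 7 matches, and 1101110 is the lexicographically first match of length 7.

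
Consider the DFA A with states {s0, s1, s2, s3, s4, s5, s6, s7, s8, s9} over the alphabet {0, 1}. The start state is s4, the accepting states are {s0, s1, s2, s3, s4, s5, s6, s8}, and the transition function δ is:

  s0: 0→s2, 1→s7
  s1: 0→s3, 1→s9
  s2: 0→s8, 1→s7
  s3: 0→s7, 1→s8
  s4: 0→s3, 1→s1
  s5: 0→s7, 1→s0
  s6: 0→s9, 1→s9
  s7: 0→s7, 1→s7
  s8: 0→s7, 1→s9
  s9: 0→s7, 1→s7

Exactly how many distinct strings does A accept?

The useful subgraph on states {s1, s3, s4, s8} is acyclic, so L(A) is finite; the longest accepting path visits 4 useful states, giving maximum string length 3.
Counting accepting paths from s4 by length: 1 of length 0, 2 of length 1, 2 of length 2, 1 of length 3. Total 6.

6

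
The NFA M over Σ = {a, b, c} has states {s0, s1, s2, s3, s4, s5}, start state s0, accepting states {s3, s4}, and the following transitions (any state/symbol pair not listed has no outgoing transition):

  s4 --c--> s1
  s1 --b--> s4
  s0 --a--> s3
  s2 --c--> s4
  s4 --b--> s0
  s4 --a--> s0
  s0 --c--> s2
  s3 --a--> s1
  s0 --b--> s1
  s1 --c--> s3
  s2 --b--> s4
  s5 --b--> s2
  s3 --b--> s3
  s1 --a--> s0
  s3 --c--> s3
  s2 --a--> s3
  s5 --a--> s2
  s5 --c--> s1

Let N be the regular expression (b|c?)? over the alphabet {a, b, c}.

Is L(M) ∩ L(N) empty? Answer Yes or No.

Converting the expression N to a DFA (subset construction, then merging equivalent states) gives the minimal DFA with states {n0, n1, n2}, start state n0, accepting states {n0, n2} and transitions n0: a→n1, b→n2, c→n2; n1: a→n1, b→n1, c→n1; n2: a→n1, b→n1, c→n1.
Exploring the product automaton M × N from the start pair (s0, n0), following both machines on each input symbol, reaches 8 state pairs: (s0, n0), (s3, n1), (s1, n2), (s2, n2), (s1, n1), (s0, n1), (s4, n1), (s2, n1).
M accepts in {s3, s4} and N accepts in {n0, n2}; no reachable pair has both components accepting, so no string drives both machines to acceptance simultaneously and L(M) ∩ L(N) = ∅.
So no string is accepted by both, and the intersection is empty.

Yes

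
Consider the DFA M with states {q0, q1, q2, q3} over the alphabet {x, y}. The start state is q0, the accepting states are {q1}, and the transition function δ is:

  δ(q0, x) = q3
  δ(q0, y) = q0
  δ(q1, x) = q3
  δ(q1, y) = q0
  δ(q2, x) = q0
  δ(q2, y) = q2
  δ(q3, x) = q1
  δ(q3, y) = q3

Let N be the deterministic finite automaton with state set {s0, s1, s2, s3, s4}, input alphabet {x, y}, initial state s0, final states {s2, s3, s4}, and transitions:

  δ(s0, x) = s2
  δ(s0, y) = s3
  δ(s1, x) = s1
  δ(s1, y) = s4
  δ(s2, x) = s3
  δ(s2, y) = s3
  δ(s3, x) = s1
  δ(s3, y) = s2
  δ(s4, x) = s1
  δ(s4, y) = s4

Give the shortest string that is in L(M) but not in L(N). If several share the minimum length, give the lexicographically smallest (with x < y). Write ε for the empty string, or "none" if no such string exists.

xyx

The string xyx is accepted by M but not by N.
No shorter string lies in the difference, and xyx is the lexicographically first length-3 string in L(M) \ L(N).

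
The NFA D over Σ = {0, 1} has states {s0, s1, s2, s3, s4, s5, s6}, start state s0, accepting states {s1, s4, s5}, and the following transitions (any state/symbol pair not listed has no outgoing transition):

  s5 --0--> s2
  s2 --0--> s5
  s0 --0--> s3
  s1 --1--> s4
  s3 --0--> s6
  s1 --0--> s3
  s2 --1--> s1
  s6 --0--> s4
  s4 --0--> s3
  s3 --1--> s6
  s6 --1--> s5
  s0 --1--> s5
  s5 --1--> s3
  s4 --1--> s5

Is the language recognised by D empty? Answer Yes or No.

No

The string 1 is accepted: the run s0 → s5 ends in the accepting state s5.
Since at least one string is accepted, L(D) is not empty.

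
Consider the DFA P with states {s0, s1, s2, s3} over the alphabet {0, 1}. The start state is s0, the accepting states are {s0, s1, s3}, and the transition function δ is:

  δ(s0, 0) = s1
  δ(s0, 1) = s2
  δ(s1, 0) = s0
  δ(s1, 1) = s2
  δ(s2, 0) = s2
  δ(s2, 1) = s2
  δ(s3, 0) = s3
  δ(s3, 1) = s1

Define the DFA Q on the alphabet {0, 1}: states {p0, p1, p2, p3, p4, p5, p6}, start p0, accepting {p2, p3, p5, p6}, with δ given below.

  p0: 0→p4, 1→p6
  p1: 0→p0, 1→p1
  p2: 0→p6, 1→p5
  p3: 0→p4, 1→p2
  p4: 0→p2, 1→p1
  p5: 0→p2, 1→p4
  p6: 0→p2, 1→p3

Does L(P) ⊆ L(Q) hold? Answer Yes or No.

The empty string ε is in L(P) but not in L(Q).
So L(P) ⊄ L(Q).

No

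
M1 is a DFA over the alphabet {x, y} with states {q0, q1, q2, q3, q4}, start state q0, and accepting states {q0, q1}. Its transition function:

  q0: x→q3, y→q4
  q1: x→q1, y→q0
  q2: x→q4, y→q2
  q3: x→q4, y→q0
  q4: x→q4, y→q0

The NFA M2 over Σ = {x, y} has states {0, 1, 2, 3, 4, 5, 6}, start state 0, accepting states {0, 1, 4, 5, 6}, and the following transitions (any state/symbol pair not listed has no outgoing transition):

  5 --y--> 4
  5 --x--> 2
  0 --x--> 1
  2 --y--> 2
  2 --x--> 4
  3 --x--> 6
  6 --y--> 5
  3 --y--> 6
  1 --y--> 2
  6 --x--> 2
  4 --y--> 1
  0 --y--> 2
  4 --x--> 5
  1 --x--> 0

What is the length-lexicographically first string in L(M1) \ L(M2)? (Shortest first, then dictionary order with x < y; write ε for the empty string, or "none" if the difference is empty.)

The string xy is accepted by M1 but not by M2.
No shorter string lies in the difference, and xy is the lexicographically first length-2 string in L(M1) \ L(M2).

xy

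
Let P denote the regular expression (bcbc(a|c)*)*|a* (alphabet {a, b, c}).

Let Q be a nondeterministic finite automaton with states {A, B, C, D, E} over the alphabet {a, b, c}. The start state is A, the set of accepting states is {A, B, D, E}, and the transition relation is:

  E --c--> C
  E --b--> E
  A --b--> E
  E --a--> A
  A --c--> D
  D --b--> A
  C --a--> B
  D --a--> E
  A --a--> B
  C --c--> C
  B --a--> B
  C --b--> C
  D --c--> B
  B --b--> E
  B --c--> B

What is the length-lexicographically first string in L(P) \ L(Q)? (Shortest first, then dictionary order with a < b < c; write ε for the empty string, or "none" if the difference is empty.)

bcbc

The string bcbc is accepted by P but not by Q.
No shorter string lies in the difference, and bcbc is the lexicographically first length-4 string in L(P) \ L(Q).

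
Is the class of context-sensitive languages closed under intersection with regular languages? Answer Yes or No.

Yes

Every regular language is context-sensitive, and context-sensitive languages are closed under intersection (an LBA runs the DFA check and then the LBA for L on the same linear tape).
So the context-sensitive languages are closed under intersection with a regular language.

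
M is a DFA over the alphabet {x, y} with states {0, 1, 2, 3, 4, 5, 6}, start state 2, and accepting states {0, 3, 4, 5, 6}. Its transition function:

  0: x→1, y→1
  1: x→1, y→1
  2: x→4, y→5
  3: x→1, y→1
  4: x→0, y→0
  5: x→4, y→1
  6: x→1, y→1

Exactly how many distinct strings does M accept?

7

The useful subgraph on states {0, 2, 4, 5} is acyclic, so L(M) is finite; the longest accepting path visits 4 useful states, giving maximum string length 3.
Counting accepting paths from 2 by length: 2 of length 1, 3 of length 2, 2 of length 3. Total 7.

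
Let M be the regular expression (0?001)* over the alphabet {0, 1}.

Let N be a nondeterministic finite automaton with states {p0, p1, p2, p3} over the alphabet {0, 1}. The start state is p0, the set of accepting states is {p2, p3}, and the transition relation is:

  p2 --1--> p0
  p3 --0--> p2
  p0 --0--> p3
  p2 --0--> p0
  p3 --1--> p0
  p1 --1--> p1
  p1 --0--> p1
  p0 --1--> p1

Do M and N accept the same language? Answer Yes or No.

The empty string ε is accepted by M but rejected by N.
So L(M) ≠ L(N).

No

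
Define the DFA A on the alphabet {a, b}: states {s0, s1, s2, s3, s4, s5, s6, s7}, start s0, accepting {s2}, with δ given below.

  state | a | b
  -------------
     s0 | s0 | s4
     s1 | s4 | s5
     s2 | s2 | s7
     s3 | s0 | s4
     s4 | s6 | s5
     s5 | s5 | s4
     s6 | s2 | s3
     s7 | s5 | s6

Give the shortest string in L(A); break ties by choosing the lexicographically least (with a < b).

A breadth-first search from s0 reaches an accepting state first via the path s0 → s4 → s6 → s2 on input baa.
No string of length < 3 is accepted (BFS exhausts all shorter strings without reaching an accepting state), and baa is the lexicographically least accepting string of length 3.

baa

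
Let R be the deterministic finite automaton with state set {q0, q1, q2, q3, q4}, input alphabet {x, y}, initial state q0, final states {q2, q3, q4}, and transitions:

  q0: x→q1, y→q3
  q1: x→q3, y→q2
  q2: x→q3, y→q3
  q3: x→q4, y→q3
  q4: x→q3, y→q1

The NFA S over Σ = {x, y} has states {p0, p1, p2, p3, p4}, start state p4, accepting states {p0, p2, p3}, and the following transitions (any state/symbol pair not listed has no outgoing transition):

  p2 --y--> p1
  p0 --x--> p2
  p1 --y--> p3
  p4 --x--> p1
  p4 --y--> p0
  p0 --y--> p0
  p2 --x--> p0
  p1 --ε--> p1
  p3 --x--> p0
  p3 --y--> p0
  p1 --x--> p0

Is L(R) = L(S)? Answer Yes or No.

Yes

Exploring the product automaton R × S from the start pair (q0, p4), following both machines on each input symbol, reaches 5 state pairs: (q0, p4), (q1, p1), (q3, p0), (q2, p3), (q4, p2).
R accepts in {q2, q3, q4} and S accepts in {p0, p2, p3}. In every reachable pair the two components are either both accepting — (q3, p0), (q2, p3), (q4, p2) — or both non-accepting, so no string is accepted by exactly one of the machines: L(R) \ L(S) and L(S) \ L(R) are both empty.
Hence every string is accepted by R iff it is accepted by S, and the two languages coincide.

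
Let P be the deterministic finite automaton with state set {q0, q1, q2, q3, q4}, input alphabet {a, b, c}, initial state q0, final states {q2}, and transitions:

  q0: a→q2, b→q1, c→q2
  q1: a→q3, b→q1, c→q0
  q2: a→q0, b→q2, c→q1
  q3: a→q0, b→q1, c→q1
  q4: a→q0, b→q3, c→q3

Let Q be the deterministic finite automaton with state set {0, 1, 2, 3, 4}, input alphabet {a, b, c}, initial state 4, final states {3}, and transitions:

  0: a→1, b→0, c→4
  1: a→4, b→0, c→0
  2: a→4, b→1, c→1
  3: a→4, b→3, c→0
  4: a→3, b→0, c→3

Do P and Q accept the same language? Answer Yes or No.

Yes

Exploring the product automaton P × Q from the start pair (q0, 4), following both machines on each input symbol, reaches 4 state pairs: (q0, 4), (q2, 3), (q1, 0), (q3, 1).
P accepts in {q2} and Q accepts in {3}. In every reachable pair the two components are either both accepting — (q2, 3) — or both non-accepting, so no string is accepted by exactly one of the machines: L(P) \ L(Q) and L(Q) \ L(P) are both empty.
Hence every string is accepted by P iff it is accepted by Q, and the two languages coincide.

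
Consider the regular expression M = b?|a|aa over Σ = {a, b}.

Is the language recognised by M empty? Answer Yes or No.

No

The empty string ε matches the expression, so it belongs to L(M).
Since L(M) contains at least one string, it is not empty.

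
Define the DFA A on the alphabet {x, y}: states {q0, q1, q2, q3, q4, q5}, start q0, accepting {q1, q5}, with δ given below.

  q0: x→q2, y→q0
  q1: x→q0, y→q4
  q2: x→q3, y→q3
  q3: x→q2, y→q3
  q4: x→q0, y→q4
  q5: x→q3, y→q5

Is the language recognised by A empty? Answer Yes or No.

The states reachable from the start state are {q0, q2, q3}.
None of the accepting states {q1, q5} is reachable, so no string is accepted and L(A) = ∅.

Yes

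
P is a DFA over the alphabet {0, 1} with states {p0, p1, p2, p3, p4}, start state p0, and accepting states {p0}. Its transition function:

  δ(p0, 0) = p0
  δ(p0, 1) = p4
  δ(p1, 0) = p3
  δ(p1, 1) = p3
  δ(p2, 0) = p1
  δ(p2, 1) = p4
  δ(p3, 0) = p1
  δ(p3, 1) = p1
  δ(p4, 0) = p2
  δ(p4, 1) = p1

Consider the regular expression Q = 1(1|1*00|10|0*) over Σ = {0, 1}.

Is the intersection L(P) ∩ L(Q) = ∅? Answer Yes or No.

Yes

Converting the expression Q to a DFA (subset construction, then merging equivalent states) gives the minimal DFA with states {q0, q1, q2, q3, q4, q5, q6, q7, q8}, start state q0, accepting states {q2, q3, q4, q5, q7} and transitions q0: 0→q1, 1→q2; q1: 0→q1, 1→q1; q2: 0→q3, 1→q4; q3: 0→q3, 1→q1; q4: 0→q5, 1→q6; q5: 0→q7, 1→q1; q6: 0→q8, 1→q6; q7: 0→q1, 1→q1; q8: 0→q7, 1→q1.
Exploring the product automaton P × Q from the start pair (p0, q0), following both machines on each input symbol, reaches 18 state pairs: (p0, q0), (p0, q1), (p4, q2), (p4, q1), (p2, q3), (p1, q4), (p2, q1), (p1, q1), (p1, q3), (p3, q5), (p3, q6), (p3, q1), (p3, q3), (p1, q7), (p1, q8), (p1, q6), (p3, q7), (p3, q8).
P accepts in {p0} and Q accepts in {q2, q3, q4, q5, q7}; no reachable pair has both components accepting, so no string drives both machines to acceptance simultaneously and L(P) ∩ L(Q) = ∅.
So no string is accepted by both, and the intersection is empty.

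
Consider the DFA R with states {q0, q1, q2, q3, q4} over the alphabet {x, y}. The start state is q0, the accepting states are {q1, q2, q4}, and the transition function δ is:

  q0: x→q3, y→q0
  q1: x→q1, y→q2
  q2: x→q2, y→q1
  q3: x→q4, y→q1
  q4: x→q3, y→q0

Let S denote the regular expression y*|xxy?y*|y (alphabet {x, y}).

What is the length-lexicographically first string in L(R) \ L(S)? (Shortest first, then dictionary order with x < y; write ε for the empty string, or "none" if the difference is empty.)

The string xy is accepted by R but not by S.
No shorter string lies in the difference, and xy is the lexicographically first length-2 string in L(R) \ L(S).

xy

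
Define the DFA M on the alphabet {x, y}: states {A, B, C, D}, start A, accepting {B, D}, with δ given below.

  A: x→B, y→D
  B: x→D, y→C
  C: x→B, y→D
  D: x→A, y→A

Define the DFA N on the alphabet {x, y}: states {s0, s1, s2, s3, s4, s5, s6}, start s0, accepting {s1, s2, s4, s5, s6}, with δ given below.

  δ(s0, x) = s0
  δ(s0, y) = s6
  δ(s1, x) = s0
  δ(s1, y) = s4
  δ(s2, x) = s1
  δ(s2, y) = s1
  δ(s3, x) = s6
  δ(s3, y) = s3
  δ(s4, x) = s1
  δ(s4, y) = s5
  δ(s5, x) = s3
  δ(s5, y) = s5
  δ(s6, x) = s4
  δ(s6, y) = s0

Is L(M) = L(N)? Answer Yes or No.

No

The string x is accepted by M but rejected by N.
So L(M) ≠ L(N).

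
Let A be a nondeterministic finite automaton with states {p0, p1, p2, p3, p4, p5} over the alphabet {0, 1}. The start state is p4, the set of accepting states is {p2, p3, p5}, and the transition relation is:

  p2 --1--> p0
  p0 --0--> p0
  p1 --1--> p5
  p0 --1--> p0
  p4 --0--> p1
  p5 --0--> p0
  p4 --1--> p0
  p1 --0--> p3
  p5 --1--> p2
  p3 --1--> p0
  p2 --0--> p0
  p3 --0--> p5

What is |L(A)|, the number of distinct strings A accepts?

5

The useful subgraph on states {p1, p2, p3, p4, p5} is acyclic, so L(A) is finite; the longest accepting path visits 5 useful states, giving maximum string length 4.
Counting accepting paths from p4 by length: 2 of length 2, 2 of length 3, 1 of length 4. Total 5.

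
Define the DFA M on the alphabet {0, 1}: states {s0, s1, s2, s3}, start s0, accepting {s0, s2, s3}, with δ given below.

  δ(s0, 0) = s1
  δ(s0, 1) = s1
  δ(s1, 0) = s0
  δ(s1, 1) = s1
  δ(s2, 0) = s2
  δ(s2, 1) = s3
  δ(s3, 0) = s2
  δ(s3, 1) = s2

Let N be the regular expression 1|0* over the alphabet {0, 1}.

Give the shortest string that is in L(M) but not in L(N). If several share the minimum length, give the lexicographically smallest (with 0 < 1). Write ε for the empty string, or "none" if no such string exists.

The string 10 is accepted by M but not by N.
No shorter string lies in the difference, and 10 is the lexicographically first length-2 string in L(M) \ L(N).

10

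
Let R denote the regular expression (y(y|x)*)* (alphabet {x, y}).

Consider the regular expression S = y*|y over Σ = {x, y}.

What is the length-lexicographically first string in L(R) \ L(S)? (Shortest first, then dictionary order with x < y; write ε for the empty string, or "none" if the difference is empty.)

The string yx is accepted by R but not by S.
No shorter string lies in the difference, and yx is the lexicographically first length-2 string in L(R) \ L(S).

yx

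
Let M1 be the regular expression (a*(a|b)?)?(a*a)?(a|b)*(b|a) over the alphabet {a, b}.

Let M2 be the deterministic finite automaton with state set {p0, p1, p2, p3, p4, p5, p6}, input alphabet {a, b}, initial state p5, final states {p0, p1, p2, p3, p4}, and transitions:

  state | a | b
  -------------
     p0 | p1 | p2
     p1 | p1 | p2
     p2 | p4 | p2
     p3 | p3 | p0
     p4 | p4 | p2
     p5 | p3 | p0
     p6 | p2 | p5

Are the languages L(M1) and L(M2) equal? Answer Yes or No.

Converting the expression M1 to a DFA (subset construction, then merging equivalent states) gives the minimal DFA with states {r0, r1}, start state r0, accepting states {r1} and transitions r0: a→r1, b→r1; r1: a→r1, b→r1.
Exploring the product automaton M1 × M2 from the start pair (r0, p5), following both machines on each input symbol, reaches 6 state pairs: (r0, p5), (r1, p3), (r1, p0), (r1, p1), (r1, p2), (r1, p4).
M1 accepts in {r1} and M2 accepts in {p0, p1, p2, p3, p4}. In every reachable pair the two components are either both accepting — (r1, p3), (r1, p0), (r1, p1), (r1, p2), (r1, p4) — or both non-accepting, so no string is accepted by exactly one of the machines: L(M1) \ L(M2) and L(M2) \ L(M1) are both empty.
Hence every string is accepted by M1 iff it is accepted by M2, and the two languages coincide.

Yes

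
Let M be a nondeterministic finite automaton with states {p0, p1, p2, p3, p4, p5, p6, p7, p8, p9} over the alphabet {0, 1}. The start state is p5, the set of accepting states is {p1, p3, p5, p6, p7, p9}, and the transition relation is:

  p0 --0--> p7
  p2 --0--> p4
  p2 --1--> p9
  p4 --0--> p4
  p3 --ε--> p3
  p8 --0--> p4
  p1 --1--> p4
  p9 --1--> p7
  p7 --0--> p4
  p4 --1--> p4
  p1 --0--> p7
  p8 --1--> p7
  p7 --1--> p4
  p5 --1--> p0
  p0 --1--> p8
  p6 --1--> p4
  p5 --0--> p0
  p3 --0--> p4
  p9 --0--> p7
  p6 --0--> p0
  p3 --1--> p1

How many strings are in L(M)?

5

The useful subgraph on states {p0, p5, p7, p8} is acyclic, so L(M) is finite; the longest accepting path visits 4 useful states, giving maximum string length 3.
Counting accepting paths from p5 by length: 1 of length 0, 2 of length 2, 2 of length 3. Total 5.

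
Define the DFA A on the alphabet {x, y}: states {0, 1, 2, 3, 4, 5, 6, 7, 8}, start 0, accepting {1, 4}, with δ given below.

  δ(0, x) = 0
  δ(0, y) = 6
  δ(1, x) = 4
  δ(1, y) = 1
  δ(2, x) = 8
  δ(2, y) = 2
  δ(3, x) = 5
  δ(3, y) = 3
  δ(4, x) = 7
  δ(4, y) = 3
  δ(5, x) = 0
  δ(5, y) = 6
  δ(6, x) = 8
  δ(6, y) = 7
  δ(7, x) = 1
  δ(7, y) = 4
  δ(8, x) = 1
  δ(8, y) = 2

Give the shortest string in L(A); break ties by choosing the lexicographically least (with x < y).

A breadth-first search from 0 reaches an accepting state first via the path 0 → 6 → 8 → 1 on input yxx.
No string of length < 3 is accepted (BFS exhausts all shorter strings without reaching an accepting state), and yxx is the lexicographically least accepting string of length 3.

yxx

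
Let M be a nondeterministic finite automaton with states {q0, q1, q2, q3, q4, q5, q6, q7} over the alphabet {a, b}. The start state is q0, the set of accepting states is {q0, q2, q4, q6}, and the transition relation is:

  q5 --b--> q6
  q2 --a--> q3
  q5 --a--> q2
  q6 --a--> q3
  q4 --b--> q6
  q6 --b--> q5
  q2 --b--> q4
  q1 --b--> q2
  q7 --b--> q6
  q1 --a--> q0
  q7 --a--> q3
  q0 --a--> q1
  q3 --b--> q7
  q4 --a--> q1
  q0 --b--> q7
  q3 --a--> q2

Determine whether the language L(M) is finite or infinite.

State q0 is reachable from the start and can reach an accepting state, and it lies on the cycle q0 → q1 → q0.
Traversing that cycle any number of times yields accepted strings of unbounded length, so the language is infinite.

infinite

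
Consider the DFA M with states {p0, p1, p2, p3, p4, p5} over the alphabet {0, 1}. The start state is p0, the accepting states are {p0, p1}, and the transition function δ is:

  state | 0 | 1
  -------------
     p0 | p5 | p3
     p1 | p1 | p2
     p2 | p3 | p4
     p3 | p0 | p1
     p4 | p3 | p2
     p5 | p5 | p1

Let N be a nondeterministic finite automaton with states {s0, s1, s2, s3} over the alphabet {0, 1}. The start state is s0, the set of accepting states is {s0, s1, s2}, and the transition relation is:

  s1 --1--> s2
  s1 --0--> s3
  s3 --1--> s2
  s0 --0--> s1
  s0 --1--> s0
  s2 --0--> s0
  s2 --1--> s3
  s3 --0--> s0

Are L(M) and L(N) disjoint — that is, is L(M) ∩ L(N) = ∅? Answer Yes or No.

The empty string ε is accepted by both M and N.
Hence L(M) ∩ L(N) ≠ ∅.

No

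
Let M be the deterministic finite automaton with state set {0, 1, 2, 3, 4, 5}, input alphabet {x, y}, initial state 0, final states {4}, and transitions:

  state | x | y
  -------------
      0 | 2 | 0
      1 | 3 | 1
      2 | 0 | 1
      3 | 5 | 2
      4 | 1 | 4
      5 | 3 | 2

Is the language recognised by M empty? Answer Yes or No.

Yes

The states reachable from the start state are {0, 1, 2, 3, 5}.
None of the accepting states {4} is reachable, so no string is accepted and L(M) = ∅.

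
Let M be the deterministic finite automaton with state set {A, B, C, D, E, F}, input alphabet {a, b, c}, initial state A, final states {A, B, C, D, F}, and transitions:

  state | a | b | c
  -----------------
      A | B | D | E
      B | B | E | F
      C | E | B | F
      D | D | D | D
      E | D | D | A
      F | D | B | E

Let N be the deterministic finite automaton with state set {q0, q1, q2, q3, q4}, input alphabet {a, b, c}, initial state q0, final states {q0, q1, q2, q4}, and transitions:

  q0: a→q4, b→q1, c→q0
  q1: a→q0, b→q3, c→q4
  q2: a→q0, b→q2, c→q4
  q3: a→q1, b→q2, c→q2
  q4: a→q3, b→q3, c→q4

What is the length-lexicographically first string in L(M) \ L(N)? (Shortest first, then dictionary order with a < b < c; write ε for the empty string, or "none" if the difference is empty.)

aa

The string aa is accepted by M but not by N.
No shorter string lies in the difference, and aa is the lexicographically first length-2 string in L(M) \ L(N).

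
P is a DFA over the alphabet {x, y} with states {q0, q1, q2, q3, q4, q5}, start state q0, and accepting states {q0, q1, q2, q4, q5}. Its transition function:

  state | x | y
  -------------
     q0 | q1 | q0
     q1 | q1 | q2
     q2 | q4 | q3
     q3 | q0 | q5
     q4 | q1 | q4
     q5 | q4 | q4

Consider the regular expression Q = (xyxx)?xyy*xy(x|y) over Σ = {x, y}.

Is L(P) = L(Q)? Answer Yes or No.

No

The empty string ε is accepted by P but rejected by Q.
So L(P) ≠ L(Q).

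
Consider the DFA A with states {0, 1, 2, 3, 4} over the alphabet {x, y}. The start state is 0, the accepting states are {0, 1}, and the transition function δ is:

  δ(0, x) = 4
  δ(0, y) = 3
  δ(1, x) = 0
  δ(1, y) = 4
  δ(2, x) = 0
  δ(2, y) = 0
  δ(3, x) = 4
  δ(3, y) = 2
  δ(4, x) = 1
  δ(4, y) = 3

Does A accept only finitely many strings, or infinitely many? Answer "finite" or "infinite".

State 0 is reachable from the start and can reach an accepting state, and it lies on the cycle 0 → 3 → 2 → 0.
Traversing that cycle any number of times yields accepted strings of unbounded length, so the language is infinite.

infinite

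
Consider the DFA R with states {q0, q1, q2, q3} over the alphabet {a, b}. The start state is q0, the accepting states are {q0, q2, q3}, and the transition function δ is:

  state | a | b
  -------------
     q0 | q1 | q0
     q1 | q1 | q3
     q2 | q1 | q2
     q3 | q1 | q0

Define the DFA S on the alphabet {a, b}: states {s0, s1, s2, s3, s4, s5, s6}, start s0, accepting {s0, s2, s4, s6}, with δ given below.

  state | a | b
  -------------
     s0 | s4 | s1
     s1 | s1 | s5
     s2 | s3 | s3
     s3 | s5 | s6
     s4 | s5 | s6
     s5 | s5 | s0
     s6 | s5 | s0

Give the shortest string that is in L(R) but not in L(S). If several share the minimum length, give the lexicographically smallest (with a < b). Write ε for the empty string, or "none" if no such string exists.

The string b is accepted by R but not by S.
No shorter string lies in the difference, and b is the lexicographically first length-1 string in L(R) \ L(S).

b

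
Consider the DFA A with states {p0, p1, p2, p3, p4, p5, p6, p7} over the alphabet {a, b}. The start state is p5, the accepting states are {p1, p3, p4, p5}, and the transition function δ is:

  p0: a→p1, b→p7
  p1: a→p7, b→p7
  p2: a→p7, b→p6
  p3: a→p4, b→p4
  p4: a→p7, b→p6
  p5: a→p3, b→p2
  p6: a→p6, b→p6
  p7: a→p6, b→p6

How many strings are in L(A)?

The useful subgraph on states {p3, p4, p5} is acyclic, so L(A) is finite; the longest accepting path visits 3 useful states, giving maximum string length 2.
Counting accepting paths from p5 by length: 1 of length 0, 1 of length 1, 2 of length 2. Total 4.

4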